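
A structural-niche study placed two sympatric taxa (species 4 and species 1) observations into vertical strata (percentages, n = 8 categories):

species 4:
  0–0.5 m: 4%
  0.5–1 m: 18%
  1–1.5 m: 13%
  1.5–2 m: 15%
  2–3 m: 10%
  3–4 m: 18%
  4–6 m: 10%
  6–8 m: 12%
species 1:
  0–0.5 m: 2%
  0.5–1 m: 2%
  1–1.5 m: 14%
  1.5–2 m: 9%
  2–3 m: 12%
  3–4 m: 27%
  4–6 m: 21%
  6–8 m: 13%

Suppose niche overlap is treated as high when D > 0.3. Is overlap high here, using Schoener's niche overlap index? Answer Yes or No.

Yes

Convert percentages to proportions (divide by 100).
Σ|p₁ᵢ − p₂ᵢ| = 0.02 + 0.16 + 0.01 + 0.06 + 0.02 + 0.09 + 0.11 + 0.01 = 0.48
D = 1 − ½ × 0.48 = 1 − 0.240 = 0.7600
D = 0.7600 > 0.3 → Yes.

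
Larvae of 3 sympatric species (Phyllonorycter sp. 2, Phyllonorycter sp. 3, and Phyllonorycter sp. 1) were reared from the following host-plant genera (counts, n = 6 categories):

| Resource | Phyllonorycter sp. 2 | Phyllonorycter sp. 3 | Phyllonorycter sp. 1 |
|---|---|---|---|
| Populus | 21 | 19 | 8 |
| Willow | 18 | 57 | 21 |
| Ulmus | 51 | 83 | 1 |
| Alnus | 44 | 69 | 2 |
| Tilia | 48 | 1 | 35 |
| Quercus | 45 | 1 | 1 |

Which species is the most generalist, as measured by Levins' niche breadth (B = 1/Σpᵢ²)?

Proportions for Phyllonorycter sp. 2 (n=227): 21/227=0.0925, 18/227=0.0793, 51/227=0.2247, 44/227=0.1938, 48/227=0.2115, 45/227=0.1982
Proportions for Phyllonorycter sp. 3 (n=230): 19/230=0.0826, 57/230=0.2478, 83/230=0.3609, 69/230=0.3000, 1/230=0.0043, 1/230=0.0043
Proportions for Phyllonorycter sp. 1 (n=68): 8/68=0.1176, 21/68=0.3088, 1/68=0.0147, 2/68=0.0294, 35/68=0.5147, 1/68=0.0147
Σp_2ᵢ² = 0.0925² + 0.0793² + 0.2247² + 0.1938² + 0.2115² + 0.1982² = 0.008556 + 0.006288 + 0.050490 + 0.037558 + 0.044732 + 0.039283 = 0.186907
B_2 = 1 / 0.186907 = 5.3503
Σp_3ᵢ² = 0.0826² + 0.2478² + 0.3609² + 0.3000² + 0.0043² + 0.0043² = 0.006823 + 0.061405 + 0.130249 + 0.090000 + 0.000018 + 0.000018 = 0.288513
B_3 = 1 / 0.288513 = 3.4660
Σp_1ᵢ² = 0.1176² + 0.3088² + 0.0147² + 0.0294² + 0.5147² + 0.0147² = 0.013830 + 0.095357 + 0.000216 + 0.000864 + 0.264916 + 0.000216 = 0.375399
B_1 = 1 / 0.375399 = 2.6638
Highest B → broadest niche (most generalist): Phyllonorycter sp. 2 (B = 5.35).

Phyllonorycter sp. 2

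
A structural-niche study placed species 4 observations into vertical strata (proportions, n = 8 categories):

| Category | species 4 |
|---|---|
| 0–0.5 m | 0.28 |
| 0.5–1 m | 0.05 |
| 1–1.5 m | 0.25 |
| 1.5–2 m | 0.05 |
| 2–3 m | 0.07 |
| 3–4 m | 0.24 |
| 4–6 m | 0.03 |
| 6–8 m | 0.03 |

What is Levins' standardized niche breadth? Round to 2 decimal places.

0.54

Σpᵢ² = 0.28² + 0.05² + 0.25² + 0.05² + 0.07² + 0.24² + 0.03² + 0.03² = 0.0784 + 0.0025 + 0.0625 + 0.0025 + 0.0049 + 0.0576 + 0.0009 + 0.0009 = 0.2102
B = 1 / 0.2102 = 4.7574
Bₛ = (B − 1)/(n − 1) = (4.7574 − 1)/(8 − 1) = 3.7574/7 = 0.5368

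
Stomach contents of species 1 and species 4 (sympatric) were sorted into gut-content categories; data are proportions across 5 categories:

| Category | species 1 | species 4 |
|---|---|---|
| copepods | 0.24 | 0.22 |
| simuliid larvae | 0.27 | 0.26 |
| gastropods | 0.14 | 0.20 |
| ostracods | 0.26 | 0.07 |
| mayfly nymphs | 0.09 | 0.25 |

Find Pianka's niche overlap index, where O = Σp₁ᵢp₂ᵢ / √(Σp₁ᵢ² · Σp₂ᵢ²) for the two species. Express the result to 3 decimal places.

Σ p₁ᵢp₂ᵢ = 0.0528 + 0.0702 + 0.0280 + 0.0182 + 0.0225 = 0.1917
Σp_1ᵢ² = 0.24² + 0.27² + 0.14² + 0.26² + 0.09² = 0.0576 + 0.0729 + 0.0196 + 0.0676 + 0.0081 = 0.2258
Σp_2ᵢ² = 0.22² + 0.26² + 0.20² + 0.07² + 0.25² = 0.0484 + 0.0676 + 0.0400 + 0.0049 + 0.0625 = 0.2234
O = 0.1917 / √(0.2258 × 0.2234) = 0.1917 / 0.224597 = 0.85353

0.854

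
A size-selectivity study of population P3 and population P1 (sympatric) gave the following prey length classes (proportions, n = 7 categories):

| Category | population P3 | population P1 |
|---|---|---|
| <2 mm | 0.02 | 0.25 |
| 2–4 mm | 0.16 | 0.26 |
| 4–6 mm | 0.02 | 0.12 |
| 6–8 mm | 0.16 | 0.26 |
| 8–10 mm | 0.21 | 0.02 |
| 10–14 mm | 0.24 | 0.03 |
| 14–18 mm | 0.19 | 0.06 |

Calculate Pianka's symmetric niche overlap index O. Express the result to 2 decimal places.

0.56

Σ p₁ᵢp₂ᵢ = 0.0050 + 0.0416 + 0.0024 + 0.0416 + 0.0042 + 0.0072 + 0.0114 = 0.1134
Σp_1ᵢ² = 0.02² + 0.16² + 0.02² + 0.16² + 0.21² + 0.24² + 0.19² = 0.0004 + 0.0256 + 0.0004 + 0.0256 + 0.0441 + 0.0576 + 0.0361 = 0.1898
Σp_2ᵢ² = 0.25² + 0.26² + 0.12² + 0.26² + 0.02² + 0.03² + 0.06² = 0.0625 + 0.0676 + 0.0144 + 0.0676 + 0.0004 + 0.0009 + 0.0036 = 0.2170
O = 0.1134 / √(0.1898 × 0.2170) = 0.1134 / 0.20294 = 0.5588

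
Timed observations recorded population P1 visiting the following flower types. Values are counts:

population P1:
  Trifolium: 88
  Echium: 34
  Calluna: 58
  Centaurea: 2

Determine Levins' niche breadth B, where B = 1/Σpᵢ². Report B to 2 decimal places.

2.70

Proportions for population P1 (n=182): 88/182=0.4835, 34/182=0.1868, 58/182=0.3187, 2/182=0.0110
Σpᵢ² = 0.4835² + 0.1868² + 0.3187² + 0.0110² = 0.233772 + 0.034894 + 0.101570 + 0.000121 = 0.370357
B = 1 / 0.370357 = 2.7001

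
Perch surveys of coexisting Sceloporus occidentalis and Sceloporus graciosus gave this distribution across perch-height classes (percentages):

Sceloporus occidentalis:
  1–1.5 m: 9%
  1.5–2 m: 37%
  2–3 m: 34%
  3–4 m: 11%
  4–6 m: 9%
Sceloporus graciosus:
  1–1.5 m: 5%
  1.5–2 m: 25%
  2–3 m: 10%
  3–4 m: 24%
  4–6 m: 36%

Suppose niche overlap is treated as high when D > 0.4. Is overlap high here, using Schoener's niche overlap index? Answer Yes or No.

Convert percentages to proportions (divide by 100).
Σ|p₁ᵢ − p₂ᵢ| = 0.04 + 0.12 + 0.24 + 0.13 + 0.27 = 0.80
D = 1 − ½ × 0.80 = 1 − 0.400 = 0.6000
D = 0.6000 > 0.4 → Yes.

Yes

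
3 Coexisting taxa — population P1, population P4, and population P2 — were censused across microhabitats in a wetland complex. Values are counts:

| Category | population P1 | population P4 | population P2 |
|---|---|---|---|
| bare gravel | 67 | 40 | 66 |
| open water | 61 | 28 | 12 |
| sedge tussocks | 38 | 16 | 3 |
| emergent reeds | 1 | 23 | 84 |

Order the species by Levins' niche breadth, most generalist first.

population P4 > population P1 > population P2

Proportions for population P1 (n=167): 67/167=0.4012, 61/167=0.3653, 38/167=0.2275, 1/167=0.0060
Proportions for population P4 (n=107): 40/107=0.3738, 28/107=0.2617, 16/107=0.1495, 23/107=0.2150
Proportions for population P2 (n=165): 66/165=0.4000, 12/165=0.0727, 3/165=0.0182, 84/165=0.5091
Σp_P1ᵢ² = 0.4012² + 0.3653² + 0.2275² + 0.0060² = 0.160961 + 0.133444 + 0.051756 + 0.000036 = 0.346197
B_P1 = 1 / 0.346197 = 2.8885
Σp_P4ᵢ² = 0.3738² + 0.2617² + 0.1495² + 0.2150² = 0.139726 + 0.068487 + 0.022350 + 0.046225 = 0.276788
B_P4 = 1 / 0.276788 = 3.6129
Σp_P2ᵢ² = 0.4000² + 0.0727² + 0.0182² + 0.5091² = 0.160000 + 0.005285 + 0.000331 + 0.259183 = 0.424799
B_P2 = 1 / 0.424799 = 2.3541
Ranking by B (broadest → narrowest): population P4 (3.61) > population P1 (2.89) > population P2 (2.35)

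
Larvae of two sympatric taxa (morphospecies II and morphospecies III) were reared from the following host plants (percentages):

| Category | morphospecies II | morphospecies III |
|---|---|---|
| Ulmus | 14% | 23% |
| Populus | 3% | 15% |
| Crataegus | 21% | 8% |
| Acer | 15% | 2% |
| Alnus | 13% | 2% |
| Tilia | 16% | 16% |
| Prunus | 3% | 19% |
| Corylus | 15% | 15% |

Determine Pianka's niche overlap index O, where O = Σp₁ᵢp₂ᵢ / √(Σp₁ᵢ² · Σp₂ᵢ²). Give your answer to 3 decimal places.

0.707

Convert percentages to proportions (divide by 100).
Σ p₁ᵢp₂ᵢ = 0.0322 + 0.0045 + 0.0168 + 0.0030 + 0.0026 + 0.0256 + 0.0057 + 0.0225 = 0.1129
Σp_1ᵢ² = 0.14² + 0.03² + 0.21² + 0.15² + 0.13² + 0.16² + 0.03² + 0.15² = 0.0196 + 0.0009 + 0.0441 + 0.0225 + 0.0169 + 0.0256 + 0.0009 + 0.0225 = 0.1530
Σp_2ᵢ² = 0.23² + 0.15² + 0.08² + 0.02² + 0.02² + 0.16² + 0.19² + 0.15² = 0.0529 + 0.0225 + 0.0064 + 0.0004 + 0.0004 + 0.0256 + 0.0361 + 0.0225 = 0.1668
O = 0.1129 / √(0.1530 × 0.1668) = 0.1129 / 0.159751 = 0.70672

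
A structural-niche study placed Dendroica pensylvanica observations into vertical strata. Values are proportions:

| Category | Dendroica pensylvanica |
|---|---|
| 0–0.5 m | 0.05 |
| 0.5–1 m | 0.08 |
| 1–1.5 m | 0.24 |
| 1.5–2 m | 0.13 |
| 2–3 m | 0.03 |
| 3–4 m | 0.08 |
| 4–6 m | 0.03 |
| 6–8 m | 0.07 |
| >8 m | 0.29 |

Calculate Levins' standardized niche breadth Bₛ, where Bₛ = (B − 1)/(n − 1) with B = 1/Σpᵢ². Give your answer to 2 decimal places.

0.57

Σpᵢ² = 0.05² + 0.08² + 0.24² + 0.13² + 0.03² + 0.08² + 0.03² + 0.07² + 0.29² = 0.0025 + 0.0064 + 0.0576 + 0.0169 + 0.0009 + 0.0064 + 0.0009 + 0.0049 + 0.0841 = 0.1806
B = 1 / 0.1806 = 5.5371
Bₛ = (B − 1)/(n − 1) = (5.5371 − 1)/(9 − 1) = 4.5371/8 = 0.5671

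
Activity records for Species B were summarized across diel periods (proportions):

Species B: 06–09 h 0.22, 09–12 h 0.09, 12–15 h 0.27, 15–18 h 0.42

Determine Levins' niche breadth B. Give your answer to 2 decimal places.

Σpᵢ² = 0.22² + 0.09² + 0.27² + 0.42² = 0.0484 + 0.0081 + 0.0729 + 0.1764 = 0.3058
B = 1 / 0.3058 = 3.2701

3.27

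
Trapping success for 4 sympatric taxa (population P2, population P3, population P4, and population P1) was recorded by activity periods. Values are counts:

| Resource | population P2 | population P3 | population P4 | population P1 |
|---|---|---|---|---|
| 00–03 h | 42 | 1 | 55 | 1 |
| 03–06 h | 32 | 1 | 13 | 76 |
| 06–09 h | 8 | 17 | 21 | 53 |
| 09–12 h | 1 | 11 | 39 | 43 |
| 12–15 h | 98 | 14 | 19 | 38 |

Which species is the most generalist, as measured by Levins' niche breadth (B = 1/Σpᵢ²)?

population P4

Proportions for population P2 (n=181): 42/181=0.2320, 32/181=0.1768, 8/181=0.0442, 1/181=0.0055, 98/181=0.5414
Proportions for population P3 (n=44): 1/44=0.0227, 1/44=0.0227, 17/44=0.3864, 11/44=0.2500, 14/44=0.3182
Proportions for population P4 (n=147): 55/147=0.3741, 13/147=0.0884, 21/147=0.1429, 39/147=0.2653, 19/147=0.1293
Proportions for population P1 (n=211): 1/211=0.0047, 76/211=0.3602, 53/211=0.2512, 43/211=0.2038, 38/211=0.1801
Σp_P2ᵢ² = 0.2320² + 0.1768² + 0.0442² + 0.0055² + 0.5414² = 0.053824 + 0.031258 + 0.001954 + 0.000030 + 0.293114 = 0.380180
B_P2 = 1 / 0.380180 = 2.6303
Σp_P3ᵢ² = 0.0227² + 0.0227² + 0.3864² + 0.2500² + 0.3182² = 0.000515 + 0.000515 + 0.149305 + 0.062500 + 0.101251 = 0.314086
B_P3 = 1 / 0.314086 = 3.1838
Σp_P4ᵢ² = 0.3741² + 0.0884² + 0.1429² + 0.2653² + 0.1293² = 0.139951 + 0.007815 + 0.020420 + 0.070384 + 0.016718 = 0.255288
B_P4 = 1 / 0.255288 = 3.9171
Σp_P1ᵢ² = 0.0047² + 0.3602² + 0.2512² + 0.2038² + 0.1801² = 0.000022 + 0.129744 + 0.063101 + 0.041534 + 0.032436 = 0.266837
B_P1 = 1 / 0.266837 = 3.7476
Highest B → broadest niche (most generalist): population P4 (B = 3.92).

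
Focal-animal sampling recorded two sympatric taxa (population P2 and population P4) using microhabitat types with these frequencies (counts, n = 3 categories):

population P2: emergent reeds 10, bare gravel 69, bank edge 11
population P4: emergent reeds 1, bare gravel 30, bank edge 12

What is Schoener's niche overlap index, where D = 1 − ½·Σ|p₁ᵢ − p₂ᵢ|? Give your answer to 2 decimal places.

0.84

Proportions for population P2 (n=90): 10/90=0.1111, 69/90=0.7667, 11/90=0.1222
Proportions for population P4 (n=43): 1/43=0.0233, 30/43=0.6977, 12/43=0.2791
Σ|p₁ᵢ − p₂ᵢ| = 0.0878 + 0.0690 + 0.1569 = 0.3137
D = 1 − ½ × 0.3137 = 1 − 0.15685 = 0.84315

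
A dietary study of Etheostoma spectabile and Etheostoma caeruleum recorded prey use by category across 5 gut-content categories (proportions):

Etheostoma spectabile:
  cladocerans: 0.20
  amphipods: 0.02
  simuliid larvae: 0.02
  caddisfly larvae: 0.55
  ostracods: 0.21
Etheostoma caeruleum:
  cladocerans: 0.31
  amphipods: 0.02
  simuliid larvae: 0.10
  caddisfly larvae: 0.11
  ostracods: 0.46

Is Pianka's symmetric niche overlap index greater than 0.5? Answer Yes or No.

Σ p₁ᵢp₂ᵢ = 0.0620 + 0.0004 + 0.0020 + 0.0605 + 0.0966 = 0.2215
Σp_1ᵢ² = 0.20² + 0.02² + 0.02² + 0.55² + 0.21² = 0.0400 + 0.0004 + 0.0004 + 0.3025 + 0.0441 = 0.3874
Σp_2ᵢ² = 0.31² + 0.02² + 0.10² + 0.11² + 0.46² = 0.0961 + 0.0004 + 0.0100 + 0.0121 + 0.2116 = 0.3302
O = 0.2215 / √(0.3874 × 0.3302) = 0.2215 / 0.35766 = 0.6193
O = 0.6193 > 0.5 → Yes.

Yes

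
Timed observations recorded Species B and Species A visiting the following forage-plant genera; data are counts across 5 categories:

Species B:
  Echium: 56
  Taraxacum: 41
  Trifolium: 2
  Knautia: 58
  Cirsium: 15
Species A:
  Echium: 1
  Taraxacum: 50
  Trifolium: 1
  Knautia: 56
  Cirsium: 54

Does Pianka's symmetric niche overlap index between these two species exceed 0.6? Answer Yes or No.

Yes

Proportions for Species B (n=172): 56/172=0.3256, 41/172=0.2384, 2/172=0.0116, 58/172=0.3372, 15/172=0.0872
Proportions for Species A (n=162): 1/162=0.0062, 50/162=0.3086, 1/162=0.0062, 56/162=0.3457, 54/162=0.3333
Σ p₁ᵢp₂ᵢ = 0.002019 + 0.073570 + 0.000072 + 0.116570 + 0.029064 = 0.221295
Σp_1ᵢ² = 0.3256² + 0.2384² + 0.0116² + 0.3372² + 0.0872² = 0.106015 + 0.056835 + 0.000135 + 0.113704 + 0.007604 = 0.284293
Σp_2ᵢ² = 0.0062² + 0.3086² + 0.0062² + 0.3457² + 0.3333² = 0.000038 + 0.095234 + 0.000038 + 0.119508 + 0.111089 = 0.325907
O = 0.221295 / √(0.284293 × 0.325907) = 0.221295 / 0.3043897 = 0.7270
O = 0.7270 > 0.6 → Yes.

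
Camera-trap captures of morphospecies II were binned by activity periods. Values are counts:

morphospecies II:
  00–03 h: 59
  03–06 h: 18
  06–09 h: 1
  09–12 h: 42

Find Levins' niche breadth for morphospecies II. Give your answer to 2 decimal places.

2.59

Proportions for morphospecies II (n=120): 59/120=0.4917, 18/120=0.1500, 1/120=0.0083, 42/120=0.3500
Σpᵢ² = 0.4917² + 0.1500² + 0.0083² + 0.3500² = 0.241769 + 0.022500 + 0.000069 + 0.122500 = 0.386838
B = 1 / 0.386838 = 2.5851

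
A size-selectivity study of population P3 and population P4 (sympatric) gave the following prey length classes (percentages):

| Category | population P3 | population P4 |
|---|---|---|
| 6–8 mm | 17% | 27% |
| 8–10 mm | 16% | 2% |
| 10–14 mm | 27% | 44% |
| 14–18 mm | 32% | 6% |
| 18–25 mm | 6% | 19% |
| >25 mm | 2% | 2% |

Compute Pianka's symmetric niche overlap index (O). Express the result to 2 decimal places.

Convert percentages to proportions (divide by 100).
Σ p₁ᵢp₂ᵢ = 0.0459 + 0.0032 + 0.1188 + 0.0192 + 0.0114 + 0.0004 = 0.1989
Σp_1ᵢ² = 0.17² + 0.16² + 0.27² + 0.32² + 0.06² + 0.02² = 0.0289 + 0.0256 + 0.0729 + 0.1024 + 0.0036 + 0.0004 = 0.2338
Σp_2ᵢ² = 0.27² + 0.02² + 0.44² + 0.06² + 0.19² + 0.02² = 0.0729 + 0.0004 + 0.1936 + 0.0036 + 0.0361 + 0.0004 = 0.3070
O = 0.1989 / √(0.2338 × 0.3070) = 0.1989 / 0.26791 = 0.7424

0.74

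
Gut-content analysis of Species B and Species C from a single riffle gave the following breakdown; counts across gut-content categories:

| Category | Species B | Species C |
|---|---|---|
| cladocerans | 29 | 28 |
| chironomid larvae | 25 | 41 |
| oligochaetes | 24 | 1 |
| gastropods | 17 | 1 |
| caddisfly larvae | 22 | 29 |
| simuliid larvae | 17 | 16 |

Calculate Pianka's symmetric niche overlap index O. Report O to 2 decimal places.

Proportions for Species B (n=134): 29/134=0.2164, 25/134=0.1866, 24/134=0.1791, 17/134=0.1269, 22/134=0.1642, 17/134=0.1269
Proportions for Species C (n=116): 28/116=0.2414, 41/116=0.3534, 1/116=0.0086, 1/116=0.0086, 29/116=0.2500, 16/116=0.1379
Σ p₁ᵢp₂ᵢ = 0.052239 + 0.065944 + 0.001540 + 0.001091 + 0.041050 + 0.017500 = 0.179364
Σp_1ᵢ² = 0.2164² + 0.1866² + 0.1791² + 0.1269² + 0.1642² + 0.1269² = 0.046829 + 0.034820 + 0.032077 + 0.016104 + 0.026962 + 0.016104 = 0.172896
Σp_2ᵢ² = 0.2414² + 0.3534² + 0.0086² + 0.0086² + 0.2500² + 0.1379² = 0.058274 + 0.124892 + 0.000074 + 0.000074 + 0.062500 + 0.019016 = 0.264830
O = 0.179364 / √(0.172896 × 0.264830) = 0.179364 / 0.2139814 = 0.8382

0.84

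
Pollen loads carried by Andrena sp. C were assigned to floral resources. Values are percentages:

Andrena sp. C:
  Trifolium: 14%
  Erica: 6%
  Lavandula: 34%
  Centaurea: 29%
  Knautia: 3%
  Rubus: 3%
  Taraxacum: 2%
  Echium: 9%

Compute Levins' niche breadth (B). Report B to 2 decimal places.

4.29

Convert percentages to proportions (divide by 100).
Σpᵢ² = 0.14² + 0.06² + 0.34² + 0.29² + 0.03² + 0.03² + 0.02² + 0.09² = 0.0196 + 0.0036 + 0.1156 + 0.0841 + 0.0009 + 0.0009 + 0.0004 + 0.0081 = 0.2332
B = 1 / 0.2332 = 4.2882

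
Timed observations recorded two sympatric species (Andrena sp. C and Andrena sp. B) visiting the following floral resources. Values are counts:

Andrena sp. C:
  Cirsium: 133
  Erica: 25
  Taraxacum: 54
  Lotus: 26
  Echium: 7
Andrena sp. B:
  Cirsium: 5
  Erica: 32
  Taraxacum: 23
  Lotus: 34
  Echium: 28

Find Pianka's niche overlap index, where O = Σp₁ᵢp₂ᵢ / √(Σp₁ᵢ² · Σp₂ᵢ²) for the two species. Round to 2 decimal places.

Proportions for Andrena sp. C (n=245): 133/245=0.5429, 25/245=0.1020, 54/245=0.2204, 26/245=0.1061, 7/245=0.0286
Proportions for Andrena sp. B (n=122): 5/122=0.0410, 32/122=0.2623, 23/122=0.1885, 34/122=0.2787, 28/122=0.2295
Σ p₁ᵢp₂ᵢ = 0.022259 + 0.026755 + 0.041545 + 0.029570 + 0.006564 = 0.126693
Σp_1ᵢ² = 0.5429² + 0.1020² + 0.2204² + 0.1061² + 0.0286² = 0.294740 + 0.010404 + 0.048576 + 0.011257 + 0.000818 = 0.365795
Σp_2ᵢ² = 0.0410² + 0.2623² + 0.1885² + 0.2787² + 0.2295² = 0.001681 + 0.068801 + 0.035532 + 0.077674 + 0.052670 = 0.236358
O = 0.126693 / √(0.365795 × 0.236358) = 0.126693 / 0.2940384 = 0.4309

0.43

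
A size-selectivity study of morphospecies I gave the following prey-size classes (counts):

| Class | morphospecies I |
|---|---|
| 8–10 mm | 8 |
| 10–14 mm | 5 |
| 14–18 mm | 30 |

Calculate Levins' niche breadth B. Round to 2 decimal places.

1.87

Proportions for morphospecies I (n=43): 8/43=0.1860, 5/43=0.1163, 30/43=0.6977
Σpᵢ² = 0.1860² + 0.1163² + 0.6977² = 0.034596 + 0.013526 + 0.486785 = 0.534907
B = 1 / 0.534907 = 1.8695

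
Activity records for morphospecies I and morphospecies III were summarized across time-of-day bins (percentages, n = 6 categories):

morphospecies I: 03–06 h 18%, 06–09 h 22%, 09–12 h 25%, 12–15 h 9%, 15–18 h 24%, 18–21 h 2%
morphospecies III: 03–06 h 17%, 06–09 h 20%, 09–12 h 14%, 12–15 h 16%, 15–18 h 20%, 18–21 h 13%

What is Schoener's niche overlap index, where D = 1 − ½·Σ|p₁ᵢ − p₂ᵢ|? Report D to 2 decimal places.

Convert percentages to proportions (divide by 100).
Σ|p₁ᵢ − p₂ᵢ| = 0.01 + 0.02 + 0.11 + 0.07 + 0.04 + 0.11 = 0.36
D = 1 − ½ × 0.36 = 1 − 0.180 = 0.8200

0.82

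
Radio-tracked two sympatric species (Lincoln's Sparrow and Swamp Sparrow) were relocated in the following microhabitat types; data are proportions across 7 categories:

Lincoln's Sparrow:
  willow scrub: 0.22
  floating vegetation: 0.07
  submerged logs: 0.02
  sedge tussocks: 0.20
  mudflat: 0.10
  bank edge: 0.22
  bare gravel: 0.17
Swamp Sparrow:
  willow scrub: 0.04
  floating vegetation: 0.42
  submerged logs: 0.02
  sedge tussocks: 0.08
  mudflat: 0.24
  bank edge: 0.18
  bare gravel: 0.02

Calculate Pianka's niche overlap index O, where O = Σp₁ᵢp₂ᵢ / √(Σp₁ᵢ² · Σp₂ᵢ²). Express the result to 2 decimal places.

Σ p₁ᵢp₂ᵢ = 0.0088 + 0.0294 + 0.0004 + 0.0160 + 0.0240 + 0.0396 + 0.0034 = 0.1216
Σp_1ᵢ² = 0.22² + 0.07² + 0.02² + 0.20² + 0.10² + 0.22² + 0.17² = 0.0484 + 0.0049 + 0.0004 + 0.0400 + 0.0100 + 0.0484 + 0.0289 = 0.1810
Σp_2ᵢ² = 0.04² + 0.42² + 0.02² + 0.08² + 0.24² + 0.18² + 0.02² = 0.0016 + 0.1764 + 0.0004 + 0.0064 + 0.0576 + 0.0324 + 0.0004 = 0.2752
O = 0.1216 / √(0.1810 × 0.2752) = 0.1216 / 0.22318 = 0.5449

0.54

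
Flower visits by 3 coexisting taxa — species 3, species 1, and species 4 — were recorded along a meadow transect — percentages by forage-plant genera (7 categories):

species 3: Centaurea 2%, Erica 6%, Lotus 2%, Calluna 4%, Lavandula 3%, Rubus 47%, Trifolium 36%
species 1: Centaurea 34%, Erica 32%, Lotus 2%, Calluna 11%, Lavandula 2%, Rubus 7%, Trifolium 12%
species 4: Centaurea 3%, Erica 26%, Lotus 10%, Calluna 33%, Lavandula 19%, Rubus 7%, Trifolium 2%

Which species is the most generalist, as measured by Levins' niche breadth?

Convert percentages to proportions (divide by 100).
Σp_3ᵢ² = 0.02² + 0.06² + 0.02² + 0.04² + 0.03² + 0.47² + 0.36² = 0.0004 + 0.0036 + 0.0004 + 0.0016 + 0.0009 + 0.2209 + 0.1296 = 0.3574
B_3 = 1 / 0.3574 = 2.7980
Σp_1ᵢ² = 0.34² + 0.32² + 0.02² + 0.11² + 0.02² + 0.07² + 0.12² = 0.1156 + 0.1024 + 0.0004 + 0.0121 + 0.0004 + 0.0049 + 0.0144 = 0.2502
B_1 = 1 / 0.2502 = 3.9968
Σp_4ᵢ² = 0.03² + 0.26² + 0.10² + 0.33² + 0.19² + 0.07² + 0.02² = 0.0009 + 0.0676 + 0.0100 + 0.1089 + 0.0361 + 0.0049 + 0.0004 = 0.2288
B_4 = 1 / 0.2288 = 4.3706
Highest B → broadest niche (most generalist): species 4 (B = 4.37).

species 4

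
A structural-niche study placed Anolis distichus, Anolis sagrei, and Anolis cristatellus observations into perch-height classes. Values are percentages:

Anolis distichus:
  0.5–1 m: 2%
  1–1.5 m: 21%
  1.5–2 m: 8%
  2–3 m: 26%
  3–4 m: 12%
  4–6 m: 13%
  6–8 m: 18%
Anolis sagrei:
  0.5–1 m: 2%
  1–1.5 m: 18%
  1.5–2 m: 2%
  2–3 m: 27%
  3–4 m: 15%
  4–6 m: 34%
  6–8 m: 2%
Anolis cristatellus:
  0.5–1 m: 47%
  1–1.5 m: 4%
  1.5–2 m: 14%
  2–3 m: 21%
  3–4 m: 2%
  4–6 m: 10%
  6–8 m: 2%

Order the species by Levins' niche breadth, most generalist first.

Convert percentages to proportions (divide by 100).
Σp_distᵢ² = 0.02² + 0.21² + 0.08² + 0.26² + 0.12² + 0.13² + 0.18² = 0.0004 + 0.0441 + 0.0064 + 0.0676 + 0.0144 + 0.0169 + 0.0324 = 0.1822
B_dist = 1 / 0.1822 = 5.4885
Σp_sagrᵢ² = 0.02² + 0.18² + 0.02² + 0.27² + 0.15² + 0.34² + 0.02² = 0.0004 + 0.0324 + 0.0004 + 0.0729 + 0.0225 + 0.1156 + 0.0004 = 0.2446
B_sagr = 1 / 0.2446 = 4.0883
Σp_crisᵢ² = 0.47² + 0.04² + 0.14² + 0.21² + 0.02² + 0.10² + 0.02² = 0.2209 + 0.0016 + 0.0196 + 0.0441 + 0.0004 + 0.0100 + 0.0004 = 0.2970
B_cris = 1 / 0.2970 = 3.3670
Ranking by B (broadest → narrowest): Anolis distichus (5.49) > Anolis sagrei (4.09) > Anolis cristatellus (3.37)

Anolis distichus > Anolis sagrei > Anolis cristatellus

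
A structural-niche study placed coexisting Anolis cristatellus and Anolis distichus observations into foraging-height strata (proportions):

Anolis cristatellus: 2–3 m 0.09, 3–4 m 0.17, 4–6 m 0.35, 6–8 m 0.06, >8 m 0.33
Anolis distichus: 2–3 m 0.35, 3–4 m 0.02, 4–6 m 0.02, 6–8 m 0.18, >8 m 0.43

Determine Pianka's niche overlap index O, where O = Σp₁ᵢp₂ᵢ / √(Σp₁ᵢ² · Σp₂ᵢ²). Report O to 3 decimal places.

0.639

Σ p₁ᵢp₂ᵢ = 0.0315 + 0.0034 + 0.0070 + 0.0108 + 0.1419 = 0.1946
Σp_1ᵢ² = 0.09² + 0.17² + 0.35² + 0.06² + 0.33² = 0.0081 + 0.0289 + 0.1225 + 0.0036 + 0.1089 = 0.2720
Σp_2ᵢ² = 0.35² + 0.02² + 0.02² + 0.18² + 0.43² = 0.1225 + 0.0004 + 0.0004 + 0.0324 + 0.1849 = 0.3406
O = 0.1946 / √(0.2720 × 0.3406) = 0.1946 / 0.304373 = 0.63935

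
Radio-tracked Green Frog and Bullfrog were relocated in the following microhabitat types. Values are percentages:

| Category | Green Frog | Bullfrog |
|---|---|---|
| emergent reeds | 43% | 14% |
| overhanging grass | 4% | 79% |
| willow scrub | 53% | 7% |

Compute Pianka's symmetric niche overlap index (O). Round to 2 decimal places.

0.23

Convert percentages to proportions (divide by 100).
Σ p₁ᵢp₂ᵢ = 0.0602 + 0.0316 + 0.0371 = 0.1289
Σp_1ᵢ² = 0.43² + 0.04² + 0.53² = 0.1849 + 0.0016 + 0.2809 = 0.4674
Σp_2ᵢ² = 0.14² + 0.79² + 0.07² = 0.0196 + 0.6241 + 0.0049 = 0.6486
O = 0.1289 / √(0.4674 × 0.6486) = 0.1289 / 0.55060 = 0.2341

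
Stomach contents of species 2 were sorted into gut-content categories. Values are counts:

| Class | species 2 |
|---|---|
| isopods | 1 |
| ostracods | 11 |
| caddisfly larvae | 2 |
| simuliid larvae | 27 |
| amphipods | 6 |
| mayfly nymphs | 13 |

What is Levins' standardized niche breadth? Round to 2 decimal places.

0.48

Proportions for species 2 (n=60): 1/60=0.0167, 11/60=0.1833, 2/60=0.0333, 27/60=0.4500, 6/60=0.1000, 13/60=0.2167
Σpᵢ² = 0.0167² + 0.1833² + 0.0333² + 0.4500² + 0.1000² + 0.2167² = 0.000279 + 0.033599 + 0.001109 + 0.202500 + 0.010000 + 0.046959 = 0.294446
B = 1 / 0.294446 = 3.3962
Bₛ = (B − 1)/(n − 1) = (3.3962 − 1)/(6 − 1) = 2.3962/5 = 0.4792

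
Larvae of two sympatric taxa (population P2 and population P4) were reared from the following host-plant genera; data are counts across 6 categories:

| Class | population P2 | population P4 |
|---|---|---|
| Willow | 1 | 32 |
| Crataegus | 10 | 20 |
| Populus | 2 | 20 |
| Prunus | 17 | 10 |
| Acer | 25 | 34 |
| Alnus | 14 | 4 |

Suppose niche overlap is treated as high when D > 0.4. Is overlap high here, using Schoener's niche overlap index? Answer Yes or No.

Proportions for population P2 (n=69): 1/69=0.0145, 10/69=0.1449, 2/69=0.0290, 17/69=0.2464, 25/69=0.3623, 14/69=0.2029
Proportions for population P4 (n=120): 32/120=0.2667, 20/120=0.1667, 20/120=0.1667, 10/120=0.0833, 34/120=0.2833, 4/120=0.0333
Σ|p₁ᵢ − p₂ᵢ| = 0.2522 + 0.0218 + 0.1377 + 0.1631 + 0.0790 + 0.1696 = 0.8234
D = 1 − ½ × 0.8234 = 1 − 0.41170 = 0.58830
D = 0.58830 > 0.4 → Yes.

Yes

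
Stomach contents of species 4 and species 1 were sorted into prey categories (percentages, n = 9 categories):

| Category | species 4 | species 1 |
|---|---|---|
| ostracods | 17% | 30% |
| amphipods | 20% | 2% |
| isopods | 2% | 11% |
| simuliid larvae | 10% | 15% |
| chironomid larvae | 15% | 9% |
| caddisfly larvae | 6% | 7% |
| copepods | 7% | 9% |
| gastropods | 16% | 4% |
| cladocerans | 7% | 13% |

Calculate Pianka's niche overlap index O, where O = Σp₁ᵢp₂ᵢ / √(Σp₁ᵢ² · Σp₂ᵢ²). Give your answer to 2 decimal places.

Convert percentages to proportions (divide by 100).
Σ p₁ᵢp₂ᵢ = 0.0510 + 0.0040 + 0.0022 + 0.0150 + 0.0135 + 0.0042 + 0.0063 + 0.0064 + 0.0091 = 0.1117
Σp_1ᵢ² = 0.17² + 0.20² + 0.02² + 0.10² + 0.15² + 0.06² + 0.07² + 0.16² + 0.07² = 0.0289 + 0.0400 + 0.0004 + 0.0100 + 0.0225 + 0.0036 + 0.0049 + 0.0256 + 0.0049 = 0.1408
Σp_2ᵢ² = 0.30² + 0.02² + 0.11² + 0.15² + 0.09² + 0.07² + 0.09² + 0.04² + 0.13² = 0.0900 + 0.0004 + 0.0121 + 0.0225 + 0.0081 + 0.0049 + 0.0081 + 0.0016 + 0.0169 = 0.1646
O = 0.1117 / √(0.1408 × 0.1646) = 0.1117 / 0.15224 = 0.7337

0.73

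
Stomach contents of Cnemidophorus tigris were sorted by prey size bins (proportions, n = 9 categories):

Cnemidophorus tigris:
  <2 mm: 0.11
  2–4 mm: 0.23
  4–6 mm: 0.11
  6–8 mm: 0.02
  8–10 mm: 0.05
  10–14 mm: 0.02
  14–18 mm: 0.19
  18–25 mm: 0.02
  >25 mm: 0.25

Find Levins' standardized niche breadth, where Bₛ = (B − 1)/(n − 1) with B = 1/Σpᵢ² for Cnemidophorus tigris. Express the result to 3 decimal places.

0.572

Σpᵢ² = 0.11² + 0.23² + 0.11² + 0.02² + 0.05² + 0.02² + 0.19² + 0.02² + 0.25² = 0.0121 + 0.0529 + 0.0121 + 0.0004 + 0.0025 + 0.0004 + 0.0361 + 0.0004 + 0.0625 = 0.1794
B = 1 / 0.1794 = 5.57414
Bₛ = (B − 1)/(n − 1) = (5.57414 − 1)/(9 − 1) = 4.57414/8 = 0.57177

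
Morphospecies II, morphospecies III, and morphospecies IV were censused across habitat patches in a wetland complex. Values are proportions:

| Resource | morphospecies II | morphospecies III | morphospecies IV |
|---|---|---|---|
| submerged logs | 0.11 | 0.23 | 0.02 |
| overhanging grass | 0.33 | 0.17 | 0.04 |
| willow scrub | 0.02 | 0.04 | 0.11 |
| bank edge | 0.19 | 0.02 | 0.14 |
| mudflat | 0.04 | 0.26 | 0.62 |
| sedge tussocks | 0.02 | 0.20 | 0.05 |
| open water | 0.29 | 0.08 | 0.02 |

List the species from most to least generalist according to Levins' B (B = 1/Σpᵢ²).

morphospecies III > morphospecies II > morphospecies IV

Σp_IIᵢ² = 0.11² + 0.33² + 0.02² + 0.19² + 0.04² + 0.02² + 0.29² = 0.0121 + 0.1089 + 0.0004 + 0.0361 + 0.0016 + 0.0004 + 0.0841 = 0.2436
B_II = 1 / 0.2436 = 4.1051
Σp_IIIᵢ² = 0.23² + 0.17² + 0.04² + 0.02² + 0.26² + 0.20² + 0.08² = 0.0529 + 0.0289 + 0.0016 + 0.0004 + 0.0676 + 0.0400 + 0.0064 = 0.1978
B_III = 1 / 0.1978 = 5.0556
Σp_IVᵢ² = 0.02² + 0.04² + 0.11² + 0.14² + 0.62² + 0.05² + 0.02² = 0.0004 + 0.0016 + 0.0121 + 0.0196 + 0.3844 + 0.0025 + 0.0004 = 0.4210
B_IV = 1 / 0.4210 = 2.3753
Ranking by B (broadest → narrowest): morphospecies III (5.06) > morphospecies II (4.11) > morphospecies IV (2.38)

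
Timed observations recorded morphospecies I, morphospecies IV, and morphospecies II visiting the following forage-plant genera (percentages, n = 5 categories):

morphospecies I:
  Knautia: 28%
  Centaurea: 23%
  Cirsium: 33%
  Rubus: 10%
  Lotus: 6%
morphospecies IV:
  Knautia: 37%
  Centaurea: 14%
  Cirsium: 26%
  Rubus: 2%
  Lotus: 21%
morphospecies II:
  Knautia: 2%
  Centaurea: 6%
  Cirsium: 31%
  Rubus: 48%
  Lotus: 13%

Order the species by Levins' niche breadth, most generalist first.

morphospecies I > morphospecies IV > morphospecies II

Convert percentages to proportions (divide by 100).
Σp_Iᵢ² = 0.28² + 0.23² + 0.33² + 0.10² + 0.06² = 0.0784 + 0.0529 + 0.1089 + 0.0100 + 0.0036 = 0.2538
B_I = 1 / 0.2538 = 3.9401
Σp_IVᵢ² = 0.37² + 0.14² + 0.26² + 0.02² + 0.21² = 0.1369 + 0.0196 + 0.0676 + 0.0004 + 0.0441 = 0.2686
B_IV = 1 / 0.2686 = 3.7230
Σp_IIᵢ² = 0.02² + 0.06² + 0.31² + 0.48² + 0.13² = 0.0004 + 0.0036 + 0.0961 + 0.2304 + 0.0169 = 0.3474
B_II = 1 / 0.3474 = 2.8785
Ranking by B (broadest → narrowest): morphospecies I (3.94) > morphospecies IV (3.72) > morphospecies II (2.88)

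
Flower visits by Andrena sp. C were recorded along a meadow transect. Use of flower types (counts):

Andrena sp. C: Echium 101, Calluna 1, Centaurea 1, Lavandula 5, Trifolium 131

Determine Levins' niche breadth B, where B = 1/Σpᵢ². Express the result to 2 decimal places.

2.09

Proportions for Andrena sp. C (n=239): 101/239=0.4226, 1/239=0.0042, 1/239=0.0042, 5/239=0.0209, 131/239=0.5481
Σpᵢ² = 0.4226² + 0.0042² + 0.0042² + 0.0209² + 0.5481² = 0.178591 + 0.000018 + 0.000018 + 0.000437 + 0.300414 = 0.479478
B = 1 / 0.479478 = 2.0856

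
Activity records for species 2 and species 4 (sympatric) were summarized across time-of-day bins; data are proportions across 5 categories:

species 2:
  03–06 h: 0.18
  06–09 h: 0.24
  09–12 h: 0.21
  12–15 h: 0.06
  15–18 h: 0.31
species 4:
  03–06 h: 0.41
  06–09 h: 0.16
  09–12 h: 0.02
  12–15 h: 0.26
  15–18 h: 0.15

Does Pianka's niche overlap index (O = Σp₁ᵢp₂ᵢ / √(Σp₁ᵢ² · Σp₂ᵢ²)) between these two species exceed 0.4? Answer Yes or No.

Yes

Σ p₁ᵢp₂ᵢ = 0.0738 + 0.0384 + 0.0042 + 0.0156 + 0.0465 = 0.1785
Σp_1ᵢ² = 0.18² + 0.24² + 0.21² + 0.06² + 0.31² = 0.0324 + 0.0576 + 0.0441 + 0.0036 + 0.0961 = 0.2338
Σp_2ᵢ² = 0.41² + 0.16² + 0.02² + 0.26² + 0.15² = 0.1681 + 0.0256 + 0.0004 + 0.0676 + 0.0225 = 0.2842
O = 0.1785 / √(0.2338 × 0.2842) = 0.1785 / 0.25777 = 0.6925
O = 0.6925 > 0.4 → Yes.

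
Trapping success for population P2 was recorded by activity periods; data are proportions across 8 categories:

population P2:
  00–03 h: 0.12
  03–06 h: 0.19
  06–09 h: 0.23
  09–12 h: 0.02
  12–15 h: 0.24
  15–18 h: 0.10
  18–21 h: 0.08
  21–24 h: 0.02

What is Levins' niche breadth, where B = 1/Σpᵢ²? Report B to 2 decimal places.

Σpᵢ² = 0.12² + 0.19² + 0.23² + 0.02² + 0.24² + 0.10² + 0.08² + 0.02² = 0.0144 + 0.0361 + 0.0529 + 0.0004 + 0.0576 + 0.0100 + 0.0064 + 0.0004 = 0.1782
B = 1 / 0.1782 = 5.6117

5.61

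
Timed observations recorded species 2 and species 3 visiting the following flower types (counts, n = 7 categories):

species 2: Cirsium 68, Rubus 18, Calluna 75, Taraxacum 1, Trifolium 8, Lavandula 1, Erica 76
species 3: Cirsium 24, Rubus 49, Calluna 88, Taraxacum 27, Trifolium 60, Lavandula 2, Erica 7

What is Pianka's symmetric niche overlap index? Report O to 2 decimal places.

0.64

Proportions for species 2 (n=247): 68/247=0.2753, 18/247=0.0729, 75/247=0.3036, 1/247=0.0040, 8/247=0.0324, 1/247=0.0040, 76/247=0.3077
Proportions for species 3 (n=257): 24/257=0.0934, 49/257=0.1907, 88/257=0.3424, 27/257=0.1051, 60/257=0.2335, 2/257=0.0078, 7/257=0.0272
Σ p₁ᵢp₂ᵢ = 0.025713 + 0.013902 + 0.103953 + 0.000420 + 0.007565 + 0.000031 + 0.008369 = 0.159953
Σp_1ᵢ² = 0.2753² + 0.0729² + 0.3036² + 0.0040² + 0.0324² + 0.0040² + 0.3077² = 0.075790 + 0.005314 + 0.092173 + 0.000016 + 0.001050 + 0.000016 + 0.094679 = 0.269038
Σp_2ᵢ² = 0.0934² + 0.1907² + 0.3424² + 0.1051² + 0.2335² + 0.0078² + 0.0272² = 0.008724 + 0.036366 + 0.117238 + 0.011046 + 0.054522 + 0.000061 + 0.000740 = 0.228697
O = 0.159953 / √(0.269038 × 0.228697) = 0.159953 / 0.2480488 = 0.6448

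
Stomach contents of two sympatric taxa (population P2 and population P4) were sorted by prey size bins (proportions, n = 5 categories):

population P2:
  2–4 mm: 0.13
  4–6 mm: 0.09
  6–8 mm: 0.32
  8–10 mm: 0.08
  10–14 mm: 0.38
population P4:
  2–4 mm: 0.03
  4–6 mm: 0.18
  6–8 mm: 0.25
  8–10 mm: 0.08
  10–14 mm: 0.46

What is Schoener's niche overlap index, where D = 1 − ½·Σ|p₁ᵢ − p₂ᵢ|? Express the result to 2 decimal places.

0.83

Σ|p₁ᵢ − p₂ᵢ| = 0.10 + 0.09 + 0.07 + 0.00 + 0.08 = 0.34
D = 1 − ½ × 0.34 = 1 − 0.170 = 0.8300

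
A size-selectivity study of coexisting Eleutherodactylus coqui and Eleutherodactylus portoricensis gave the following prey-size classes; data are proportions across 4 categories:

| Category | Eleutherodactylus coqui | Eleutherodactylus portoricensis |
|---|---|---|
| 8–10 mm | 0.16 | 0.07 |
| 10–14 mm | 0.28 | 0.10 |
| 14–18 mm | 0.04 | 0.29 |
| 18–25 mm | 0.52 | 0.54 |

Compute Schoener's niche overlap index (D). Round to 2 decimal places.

0.73

Σ|p₁ᵢ − p₂ᵢ| = 0.09 + 0.18 + 0.25 + 0.02 = 0.54
D = 1 − ½ × 0.54 = 1 − 0.270 = 0.7300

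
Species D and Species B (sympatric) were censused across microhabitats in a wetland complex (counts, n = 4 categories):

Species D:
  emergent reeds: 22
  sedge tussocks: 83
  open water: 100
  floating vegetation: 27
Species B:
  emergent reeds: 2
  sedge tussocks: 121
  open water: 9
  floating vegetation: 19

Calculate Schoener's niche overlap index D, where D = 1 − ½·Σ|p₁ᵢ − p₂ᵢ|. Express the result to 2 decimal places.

Proportions for Species D (n=232): 22/232=0.0948, 83/232=0.3578, 100/232=0.4310, 27/232=0.1164
Proportions for Species B (n=151): 2/151=0.0132, 121/151=0.8013, 9/151=0.0596, 19/151=0.1258
Σ|p₁ᵢ − p₂ᵢ| = 0.0816 + 0.4435 + 0.3714 + 0.0094 = 0.9059
D = 1 − ½ × 0.9059 = 1 − 0.45295 = 0.54705

0.55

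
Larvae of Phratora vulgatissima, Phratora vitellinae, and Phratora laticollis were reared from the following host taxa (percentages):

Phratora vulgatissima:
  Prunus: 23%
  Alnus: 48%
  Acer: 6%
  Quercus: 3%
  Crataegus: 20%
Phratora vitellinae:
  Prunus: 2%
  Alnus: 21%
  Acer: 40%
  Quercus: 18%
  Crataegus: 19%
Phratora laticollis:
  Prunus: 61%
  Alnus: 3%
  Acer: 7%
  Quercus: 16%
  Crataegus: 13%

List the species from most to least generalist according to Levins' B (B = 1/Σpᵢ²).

Phratora vitellinae > Phratora vulgatissima > Phratora laticollis

Convert percentages to proportions (divide by 100).
Σp_vulgᵢ² = 0.23² + 0.48² + 0.06² + 0.03² + 0.20² = 0.0529 + 0.2304 + 0.0036 + 0.0009 + 0.0400 = 0.3278
B_vulg = 1 / 0.3278 = 3.0506
Σp_viteᵢ² = 0.02² + 0.21² + 0.40² + 0.18² + 0.19² = 0.0004 + 0.0441 + 0.1600 + 0.0324 + 0.0361 = 0.2730
B_vite = 1 / 0.2730 = 3.6630
Σp_latiᵢ² = 0.61² + 0.03² + 0.07² + 0.16² + 0.13² = 0.3721 + 0.0009 + 0.0049 + 0.0256 + 0.0169 = 0.4204
B_lati = 1 / 0.4204 = 2.3787
Ranking by B (broadest → narrowest): Phratora vitellinae (3.66) > Phratora vulgatissima (3.05) > Phratora laticollis (2.38)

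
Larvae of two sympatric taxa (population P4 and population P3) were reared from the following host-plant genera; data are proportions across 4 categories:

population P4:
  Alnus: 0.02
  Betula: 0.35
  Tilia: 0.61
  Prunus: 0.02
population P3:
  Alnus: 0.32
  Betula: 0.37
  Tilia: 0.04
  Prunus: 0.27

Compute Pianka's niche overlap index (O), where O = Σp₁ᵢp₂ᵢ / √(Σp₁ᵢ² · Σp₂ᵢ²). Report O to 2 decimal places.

0.42

Σ p₁ᵢp₂ᵢ = 0.0064 + 0.1295 + 0.0244 + 0.0054 = 0.1657
Σp_1ᵢ² = 0.02² + 0.35² + 0.61² + 0.02² = 0.0004 + 0.1225 + 0.3721 + 0.0004 = 0.4954
Σp_2ᵢ² = 0.32² + 0.37² + 0.04² + 0.27² = 0.1024 + 0.1369 + 0.0016 + 0.0729 = 0.3138
O = 0.1657 / √(0.4954 × 0.3138) = 0.1657 / 0.39428 = 0.4203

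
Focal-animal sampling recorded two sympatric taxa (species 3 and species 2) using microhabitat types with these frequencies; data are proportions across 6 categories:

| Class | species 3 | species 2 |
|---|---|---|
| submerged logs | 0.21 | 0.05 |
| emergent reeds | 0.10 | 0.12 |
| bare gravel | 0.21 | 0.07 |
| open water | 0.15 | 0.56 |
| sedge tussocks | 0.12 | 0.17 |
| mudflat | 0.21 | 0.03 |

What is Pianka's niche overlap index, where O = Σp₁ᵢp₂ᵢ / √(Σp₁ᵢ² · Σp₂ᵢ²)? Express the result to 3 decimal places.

Σ p₁ᵢp₂ᵢ = 0.0105 + 0.0120 + 0.0147 + 0.0840 + 0.0204 + 0.0063 = 0.1479
Σp_1ᵢ² = 0.21² + 0.10² + 0.21² + 0.15² + 0.12² + 0.21² = 0.0441 + 0.0100 + 0.0441 + 0.0225 + 0.0144 + 0.0441 = 0.1792
Σp_2ᵢ² = 0.05² + 0.12² + 0.07² + 0.56² + 0.17² + 0.03² = 0.0025 + 0.0144 + 0.0049 + 0.3136 + 0.0289 + 0.0009 = 0.3652
O = 0.1479 / √(0.1792 × 0.3652) = 0.1479 / 0.255820 = 0.57814

0.578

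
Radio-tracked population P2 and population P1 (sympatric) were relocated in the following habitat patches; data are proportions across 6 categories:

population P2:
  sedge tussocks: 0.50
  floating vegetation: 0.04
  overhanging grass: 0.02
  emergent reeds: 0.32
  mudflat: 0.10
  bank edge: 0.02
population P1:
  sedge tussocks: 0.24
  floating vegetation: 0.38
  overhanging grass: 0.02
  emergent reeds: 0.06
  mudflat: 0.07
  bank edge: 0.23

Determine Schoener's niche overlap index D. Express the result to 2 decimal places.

Σ|p₁ᵢ − p₂ᵢ| = 0.26 + 0.34 + 0.00 + 0.26 + 0.03 + 0.21 = 1.10
D = 1 − ½ × 1.10 = 1 − 0.550 = 0.4500

0.45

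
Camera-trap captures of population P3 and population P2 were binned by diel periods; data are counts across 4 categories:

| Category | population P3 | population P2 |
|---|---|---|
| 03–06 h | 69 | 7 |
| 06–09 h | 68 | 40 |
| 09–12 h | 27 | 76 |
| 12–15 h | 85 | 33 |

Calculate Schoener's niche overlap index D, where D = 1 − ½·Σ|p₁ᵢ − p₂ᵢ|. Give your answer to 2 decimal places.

0.62

Proportions for population P3 (n=249): 69/249=0.2771, 68/249=0.2731, 27/249=0.1084, 85/249=0.3414
Proportions for population P2 (n=156): 7/156=0.0449, 40/156=0.2564, 76/156=0.4872, 33/156=0.2115
Σ|p₁ᵢ − p₂ᵢ| = 0.2322 + 0.0167 + 0.3788 + 0.1299 = 0.7576
D = 1 − ½ × 0.7576 = 1 − 0.37880 = 0.62120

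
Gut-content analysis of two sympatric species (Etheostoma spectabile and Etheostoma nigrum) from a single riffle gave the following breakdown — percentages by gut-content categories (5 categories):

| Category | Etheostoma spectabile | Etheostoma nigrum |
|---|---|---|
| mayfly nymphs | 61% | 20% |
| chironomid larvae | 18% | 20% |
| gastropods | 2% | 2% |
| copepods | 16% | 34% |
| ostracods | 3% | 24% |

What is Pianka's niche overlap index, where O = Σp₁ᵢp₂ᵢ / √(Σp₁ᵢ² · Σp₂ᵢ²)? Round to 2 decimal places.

0.67

Convert percentages to proportions (divide by 100).
Σ p₁ᵢp₂ᵢ = 0.1220 + 0.0360 + 0.0004 + 0.0544 + 0.0072 = 0.2200
Σp_1ᵢ² = 0.61² + 0.18² + 0.02² + 0.16² + 0.03² = 0.3721 + 0.0324 + 0.0004 + 0.0256 + 0.0009 = 0.4314
Σp_2ᵢ² = 0.20² + 0.20² + 0.02² + 0.34² + 0.24² = 0.0400 + 0.0400 + 0.0004 + 0.1156 + 0.0576 = 0.2536
O = 0.2200 / √(0.4314 × 0.2536) = 0.2200 / 0.33076 = 0.6651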